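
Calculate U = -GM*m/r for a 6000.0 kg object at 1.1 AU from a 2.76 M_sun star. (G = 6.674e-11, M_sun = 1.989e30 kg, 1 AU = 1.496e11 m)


M = 2.76 * 1.989e30 kg = 5.48964e+30 kg; r = 1.1 AU * 1.496e11 m/AU = 1.6456e+11 m. U = -GM*m/r = -(6.674e-11 * 5.48964e+30 * 6000.0) / 1.6456e+11 = -1.336e+13

-1.336e+13 J


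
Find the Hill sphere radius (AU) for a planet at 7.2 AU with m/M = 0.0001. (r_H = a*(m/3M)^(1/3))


r_H = a * (m/3M)^(1/3) = 7.2 * (0.0001/3)^(1/3) = 0.2317

0.2317 AU


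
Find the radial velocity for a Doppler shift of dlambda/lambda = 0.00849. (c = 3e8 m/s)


v = (dlambda/lambda) * c = 0.00849 * 3e8 = 2.547e+06

2.547e+06 m/s


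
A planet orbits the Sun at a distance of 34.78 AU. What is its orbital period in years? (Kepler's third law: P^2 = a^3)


P = a^(3/2) = 34.78^1.5 = 205.1136

205.1136 years


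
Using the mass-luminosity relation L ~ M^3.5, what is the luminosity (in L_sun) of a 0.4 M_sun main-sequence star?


L/L_sun = (M/M_sun)^3.5 = 0.4^3.5 = 0.0405

0.0405 L_sun


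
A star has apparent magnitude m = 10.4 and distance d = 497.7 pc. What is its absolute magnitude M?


M = m - 5*log10(d) + 5 = 10.4 - 5*log10(497.7) + 5 = 1.9152

1.9152


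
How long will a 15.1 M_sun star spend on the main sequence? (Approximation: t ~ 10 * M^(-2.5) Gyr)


t = 10 * M^(-2.5) = 10 * 15.1^(-2.5) = 0.0113

0.0113 Gyr


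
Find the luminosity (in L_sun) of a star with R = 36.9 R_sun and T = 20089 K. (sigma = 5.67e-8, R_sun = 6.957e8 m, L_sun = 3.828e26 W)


R = 36.9 * 6.957e8 m = 2.567133e+10 m. L = 4*pi*R^2*sigma*T^4 = 4*pi*(2.567133e+10)^2 * 5.67e-8 * 20089^4 = 7.647560775e+31 W. L/L_sun = 7.647560775e+31 / 3.828e26 = 199779.5396

199779.5396 L_sun


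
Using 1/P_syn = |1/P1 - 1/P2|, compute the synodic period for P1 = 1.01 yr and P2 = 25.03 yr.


1/P_syn = |1/P1 - 1/P2| = |1/1.01 - 1/25.03| => P_syn = 1.0525

1.0525 years


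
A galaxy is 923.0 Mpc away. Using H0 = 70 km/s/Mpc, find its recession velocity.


v = H0 * d = 70 * 923.0 = 64610.0

64610.0 km/s


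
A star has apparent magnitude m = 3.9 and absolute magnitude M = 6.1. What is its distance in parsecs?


d = 10^((m - M + 5)/5) = 10^((3.9 - 6.1 + 5)/5) = 3.6308

3.6308 pc


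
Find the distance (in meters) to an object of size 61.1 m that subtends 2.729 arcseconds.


D = size / theta_rad, theta_rad = 2.729 * pi/(180*3600) = 1.323e-05, D = 4.618e+06

4.618e+06 m


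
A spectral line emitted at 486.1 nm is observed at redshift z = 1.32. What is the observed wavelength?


lam_obs = lam_emit * (1 + z) = 486.1 * (1 + 1.32) = 1127.752

1127.752 nm


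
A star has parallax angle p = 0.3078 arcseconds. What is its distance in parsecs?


d = 1/p = 1/0.3078 = 3.2489

3.2489 pc


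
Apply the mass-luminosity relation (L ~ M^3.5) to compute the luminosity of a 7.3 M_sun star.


L/L_sun = (M/M_sun)^3.5 = 7.3^3.5 = 1051.0661

1051.0661 L_sun


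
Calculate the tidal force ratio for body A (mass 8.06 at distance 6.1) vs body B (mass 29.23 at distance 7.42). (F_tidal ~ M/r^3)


Ratio = (M1/r1^3) / (M2/r2^3) = (8.06/6.1^3) / (29.23/7.42^3) = 0.4963

0.4963


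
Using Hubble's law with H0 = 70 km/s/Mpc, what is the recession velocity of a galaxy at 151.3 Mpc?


v = H0 * d = 70 * 151.3 = 10591.0

10591.0 km/s


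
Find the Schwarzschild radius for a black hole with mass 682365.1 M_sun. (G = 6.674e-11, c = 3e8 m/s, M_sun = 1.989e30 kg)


M = 682365.1 * 1.989e30 kg = 1.357224184e+36 kg. rs = 2GM/c^2 = 2 * 6.674e-11 * 1.357224184e+36 / (3e8)^2 = 2.013e+09

2.013e+09 m


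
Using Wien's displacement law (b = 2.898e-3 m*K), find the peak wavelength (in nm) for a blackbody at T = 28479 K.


lam_max = b / T = 2.898e-3 / 28479 = 1.018e-07 m = 101.7592 nm

101.7592 nm


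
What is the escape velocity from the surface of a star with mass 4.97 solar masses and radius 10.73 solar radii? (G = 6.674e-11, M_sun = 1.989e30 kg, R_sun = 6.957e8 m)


M = 4.97 * 1.989e30 kg = 9.88533e+30 kg; R = 10.73 * 6.957e8 m = 7.464861e+09 m. v_esc = sqrt(2GM/R) = sqrt(2 * 6.674e-11 * 9.88533e+30 / 7.464861e+09) = 420429.1524

420429.1524 m/s


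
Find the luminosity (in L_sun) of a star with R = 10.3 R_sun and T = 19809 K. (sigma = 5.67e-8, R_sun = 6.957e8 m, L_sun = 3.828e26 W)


R = 10.3 * 6.957e8 m = 7.16571e+09 m. L = 4*pi*R^2*sigma*T^4 = 4*pi*(7.16571e+09)^2 * 5.67e-8 * 19809^4 = 5.633283227e+30 W. L/L_sun = 5.633283227e+30 / 3.828e26 = 14715.9959

14715.9959 L_sun


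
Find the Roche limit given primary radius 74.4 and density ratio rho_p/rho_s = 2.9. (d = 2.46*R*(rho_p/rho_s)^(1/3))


d_Roche = 2.46 * 74.4 * 2.9^(1/3) = 261.0001

261.0001


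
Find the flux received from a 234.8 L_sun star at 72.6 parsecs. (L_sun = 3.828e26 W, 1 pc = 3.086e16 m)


F = L / (4*pi*d^2) = 8.988e+28 / (4*pi*(2.240e+18)^2) = 1.425e-09

1.425e-09 W/m^2


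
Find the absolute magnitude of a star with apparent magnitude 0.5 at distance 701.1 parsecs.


M = m - 5*log10(d) + 5 = 0.5 - 5*log10(701.1) + 5 = -8.7289

-8.7289


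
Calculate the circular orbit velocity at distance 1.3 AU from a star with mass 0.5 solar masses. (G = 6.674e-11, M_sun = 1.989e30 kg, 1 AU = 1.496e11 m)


v = sqrt(GM/r) = sqrt(6.674e-11 * 9.945e+29 / 1.945e+11) = 18473.8759

18473.8759 m/s


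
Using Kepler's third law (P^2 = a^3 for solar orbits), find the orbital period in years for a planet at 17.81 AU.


P = a^(3/2) = 17.81^1.5 = 75.1616

75.1616 years


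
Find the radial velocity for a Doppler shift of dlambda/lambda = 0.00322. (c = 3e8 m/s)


v = (dlambda/lambda) * c = 0.00322 * 3e8 = 966000.0

966000.0 m/s


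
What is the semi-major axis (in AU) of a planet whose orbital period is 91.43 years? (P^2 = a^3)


a = P^(2/3) = 91.43^(2/3) = 20.2952

20.2952 AU


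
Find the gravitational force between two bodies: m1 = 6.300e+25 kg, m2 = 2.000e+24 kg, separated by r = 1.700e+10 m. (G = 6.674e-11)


F = G*m1*m2/r^2 = 6.674e-11 * 6.300e+25 * 2.000e+24 / (1.700e+10)^2 = 6.674e-11 * 1.260e+50 / 2.890e+20 = 2.910e+19

2.910e+19 N


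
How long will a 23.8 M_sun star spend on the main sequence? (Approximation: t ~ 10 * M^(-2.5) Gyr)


t = 10 * M^(-2.5) = 10 * 23.8^(-2.5) = 0.0036

0.0036 Gyr


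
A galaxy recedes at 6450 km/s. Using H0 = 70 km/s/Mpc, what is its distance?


d = v / H0 = 6450 / 70 = 92.1429

92.1429 Mpc


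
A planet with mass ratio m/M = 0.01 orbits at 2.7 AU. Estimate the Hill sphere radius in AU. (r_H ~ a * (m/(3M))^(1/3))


r_H = a * (m/3M)^(1/3) = 2.7 * (0.01/3)^(1/3) = 0.4033

0.4033 AU


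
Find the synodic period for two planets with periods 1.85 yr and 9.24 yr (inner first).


1/P_syn = |1/P1 - 1/P2| = |1/1.85 - 1/9.24| => P_syn = 2.3131

2.3131 years


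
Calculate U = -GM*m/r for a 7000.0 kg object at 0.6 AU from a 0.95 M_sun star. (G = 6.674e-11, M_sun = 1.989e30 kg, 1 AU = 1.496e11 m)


M = 0.95 * 1.989e30 kg = 1.88955e+30 kg; r = 0.6 AU * 1.496e11 m/AU = 8.976e+10 m. U = -GM*m/r = -(6.674e-11 * 1.88955e+30 * 7000.0) / 8.976e+10 = -9.835e+12

-9.835e+12 J


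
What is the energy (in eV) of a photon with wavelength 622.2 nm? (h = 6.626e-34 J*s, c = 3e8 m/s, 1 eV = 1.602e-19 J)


E = hc/lambda = 6.626e-34 * 3e8 / 6.222e-07 = 3.195e-19 J = 1.9943 eV

1.9943 eV


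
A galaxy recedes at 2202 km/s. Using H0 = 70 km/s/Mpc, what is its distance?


d = v / H0 = 2202 / 70 = 31.4571

31.4571 Mpc


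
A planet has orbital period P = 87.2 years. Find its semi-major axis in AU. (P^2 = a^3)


a = P^(2/3) = 87.2^(2/3) = 19.6643

19.6643 AU


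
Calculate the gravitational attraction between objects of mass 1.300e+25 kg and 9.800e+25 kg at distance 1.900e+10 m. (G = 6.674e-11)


F = G*m1*m2/r^2 = 6.674e-11 * 1.300e+25 * 9.800e+25 / (1.900e+10)^2 = 6.674e-11 * 1.274e+51 / 3.610e+20 = 2.355e+20

2.355e+20 N


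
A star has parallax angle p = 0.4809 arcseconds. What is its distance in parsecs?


d = 1/p = 1/0.4809 = 2.0794

2.0794 pc


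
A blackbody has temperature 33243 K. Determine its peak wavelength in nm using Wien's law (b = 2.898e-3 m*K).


lam_max = b / T = 2.898e-3 / 33243 = 8.718e-08 m = 87.1762 nm

87.1762 nm


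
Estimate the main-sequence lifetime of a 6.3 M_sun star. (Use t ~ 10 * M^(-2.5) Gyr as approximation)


t = 10 * M^(-2.5) = 10 * 6.3^(-2.5) = 0.1004

0.1004 Gyr


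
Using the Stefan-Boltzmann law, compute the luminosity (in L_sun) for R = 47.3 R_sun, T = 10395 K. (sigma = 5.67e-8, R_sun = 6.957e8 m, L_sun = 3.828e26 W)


R = 47.3 * 6.957e8 m = 3.290661e+10 m. L = 4*pi*R^2*sigma*T^4 = 4*pi*(3.290661e+10)^2 * 5.67e-8 * 10395^4 = 9.008597552e+30 W. L/L_sun = 9.008597552e+30 / 3.828e26 = 23533.4314

23533.4314 L_sun


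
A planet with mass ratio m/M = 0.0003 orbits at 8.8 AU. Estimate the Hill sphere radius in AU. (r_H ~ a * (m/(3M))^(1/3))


r_H = a * (m/3M)^(1/3) = 8.8 * (0.0003/3)^(1/3) = 0.4085

0.4085 AU


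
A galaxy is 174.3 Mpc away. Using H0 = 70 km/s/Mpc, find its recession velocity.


v = H0 * d = 70 * 174.3 = 12201.0

12201.0 km/s


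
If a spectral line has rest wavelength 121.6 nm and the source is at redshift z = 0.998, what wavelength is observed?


lam_obs = lam_emit * (1 + z) = 121.6 * (1 + 0.998) = 242.9568

242.9568 nm


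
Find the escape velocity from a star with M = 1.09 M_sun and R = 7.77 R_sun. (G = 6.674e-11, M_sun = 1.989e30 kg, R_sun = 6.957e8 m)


M = 1.09 * 1.989e30 kg = 2.16801e+30 kg; R = 7.77 * 6.957e8 m = 5.405589e+09 m. v_esc = sqrt(2GM/R) = sqrt(2 * 6.674e-11 * 2.16801e+30 / 5.405589e+09) = 231375.4244

231375.4244 m/s


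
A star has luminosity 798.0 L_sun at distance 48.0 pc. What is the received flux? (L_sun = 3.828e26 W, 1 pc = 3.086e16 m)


F = L / (4*pi*d^2) = 3.055e+29 / (4*pi*(1.481e+18)^2) = 1.108e-08

1.108e-08 W/m^2


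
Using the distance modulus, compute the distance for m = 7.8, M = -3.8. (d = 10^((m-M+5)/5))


d = 10^((m - M + 5)/5) = 10^((7.8 - -3.8 + 5)/5) = 2089.2961

2089.2961 pc


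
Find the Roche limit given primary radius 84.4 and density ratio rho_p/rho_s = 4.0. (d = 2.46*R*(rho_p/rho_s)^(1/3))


d_Roche = 2.46 * 84.4 * 4.0^(1/3) = 329.5826

329.5826


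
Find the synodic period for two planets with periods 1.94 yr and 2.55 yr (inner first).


1/P_syn = |1/P1 - 1/P2| = |1/1.94 - 1/2.55| => P_syn = 8.1098

8.1098 years


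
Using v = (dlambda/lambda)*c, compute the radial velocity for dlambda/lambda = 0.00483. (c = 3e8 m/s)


v = (dlambda/lambda) * c = 0.00483 * 3e8 = 1.449e+06

1.449e+06 m/s


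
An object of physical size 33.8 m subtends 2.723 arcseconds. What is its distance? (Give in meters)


D = size / theta_rad, theta_rad = 2.723 * pi/(180*3600) = 1.320e-05, D = 2.560e+06

2.560e+06 m


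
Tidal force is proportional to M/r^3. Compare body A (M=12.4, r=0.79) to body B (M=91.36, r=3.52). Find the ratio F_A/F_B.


Ratio = (M1/r1^3) / (M2/r2^3) = (12.4/0.79^3) / (91.36/3.52^3) = 12.0064

12.0064


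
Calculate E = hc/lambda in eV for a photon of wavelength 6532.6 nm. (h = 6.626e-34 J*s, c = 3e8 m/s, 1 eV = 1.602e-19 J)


E = hc/lambda = 6.626e-34 * 3e8 / 6.533e-06 = 3.043e-20 J = 0.1899 eV

0.1899 eV


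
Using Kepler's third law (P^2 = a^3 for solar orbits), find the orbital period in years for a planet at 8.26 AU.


P = a^(3/2) = 8.26^1.5 = 23.7394

23.7394 years


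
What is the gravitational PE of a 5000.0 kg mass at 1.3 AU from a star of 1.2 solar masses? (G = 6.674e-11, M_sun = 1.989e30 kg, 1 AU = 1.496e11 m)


M = 1.2 * 1.989e30 kg = 2.3868e+30 kg; r = 1.3 AU * 1.496e11 m/AU = 1.9448e+11 m. U = -GM*m/r = -(6.674e-11 * 2.3868e+30 * 5000.0) / 1.9448e+11 = -4.095e+12

-4.095e+12 J


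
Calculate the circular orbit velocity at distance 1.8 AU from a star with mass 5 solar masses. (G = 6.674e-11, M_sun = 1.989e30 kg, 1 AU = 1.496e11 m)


v = sqrt(GM/r) = sqrt(6.674e-11 * 9.945e+30 / 2.693e+11) = 49647.0497

49647.0497 m/s


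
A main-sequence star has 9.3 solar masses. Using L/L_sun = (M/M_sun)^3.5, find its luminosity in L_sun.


L/L_sun = (M/M_sun)^3.5 = 9.3^3.5 = 2452.9592

2452.9592 L_sun


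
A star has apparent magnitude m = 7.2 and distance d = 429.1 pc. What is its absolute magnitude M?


M = m - 5*log10(d) + 5 = 7.2 - 5*log10(429.1) + 5 = -0.9628

-0.9628


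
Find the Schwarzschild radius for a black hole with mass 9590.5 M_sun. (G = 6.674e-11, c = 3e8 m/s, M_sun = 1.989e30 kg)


M = 9590.5 * 1.989e30 kg = 1.90755045e+34 kg. rs = 2GM/c^2 = 2 * 6.674e-11 * 1.90755045e+34 / (3e8)^2 = 2.829e+07

2.829e+07 m


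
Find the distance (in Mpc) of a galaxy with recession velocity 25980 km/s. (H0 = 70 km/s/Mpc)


d = v / H0 = 25980 / 70 = 371.1429

371.1429 Mpc


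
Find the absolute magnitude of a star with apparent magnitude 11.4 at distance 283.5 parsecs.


M = m - 5*log10(d) + 5 = 11.4 - 5*log10(283.5) + 5 = 4.1372

4.1372


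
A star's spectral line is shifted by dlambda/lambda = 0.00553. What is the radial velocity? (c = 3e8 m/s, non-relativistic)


v = (dlambda/lambda) * c = 0.00553 * 3e8 = 1.659e+06

1.659e+06 m/s


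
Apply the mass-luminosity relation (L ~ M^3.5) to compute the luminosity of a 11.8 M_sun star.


L/L_sun = (M/M_sun)^3.5 = 11.8^3.5 = 5644.0003

5644.0003 L_sun


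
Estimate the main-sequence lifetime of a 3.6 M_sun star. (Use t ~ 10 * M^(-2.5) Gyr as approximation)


t = 10 * M^(-2.5) = 10 * 3.6^(-2.5) = 0.4067

0.4067 Gyr


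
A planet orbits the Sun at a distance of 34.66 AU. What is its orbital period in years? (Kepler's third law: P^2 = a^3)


P = a^(3/2) = 34.66^1.5 = 204.0529

204.0529 years


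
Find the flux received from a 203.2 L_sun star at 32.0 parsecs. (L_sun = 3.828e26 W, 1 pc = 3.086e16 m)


F = L / (4*pi*d^2) = 7.778e+28 / (4*pi*(9.875e+17)^2) = 6.347e-09

6.347e-09 W/m^2


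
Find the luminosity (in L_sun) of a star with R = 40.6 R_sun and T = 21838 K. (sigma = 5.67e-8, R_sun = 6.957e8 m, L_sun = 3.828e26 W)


R = 40.6 * 6.957e8 m = 2.824542e+10 m. L = 4*pi*R^2*sigma*T^4 = 4*pi*(2.824542e+10)^2 * 5.67e-8 * 21838^4 = 1.292827089e+32 W. L/L_sun = 1.292827089e+32 / 3.828e26 = 337729.1246

337729.1246 L_sun


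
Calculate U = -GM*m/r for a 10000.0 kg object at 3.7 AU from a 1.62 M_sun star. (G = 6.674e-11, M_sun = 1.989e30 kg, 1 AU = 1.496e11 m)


M = 1.62 * 1.989e30 kg = 3.22218e+30 kg; r = 3.7 AU * 1.496e11 m/AU = 5.5352e+11 m. U = -GM*m/r = -(6.674e-11 * 3.22218e+30 * 10000.0) / 5.5352e+11 = -3.885e+12

-3.885e+12 J


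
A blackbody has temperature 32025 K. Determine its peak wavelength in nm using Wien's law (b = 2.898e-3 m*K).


lam_max = b / T = 2.898e-3 / 32025 = 9.049e-08 m = 90.4918 nm

90.4918 nm


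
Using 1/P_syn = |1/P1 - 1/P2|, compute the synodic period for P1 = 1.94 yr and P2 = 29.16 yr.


1/P_syn = |1/P1 - 1/P2| = |1/1.94 - 1/29.16| => P_syn = 2.0783

2.0783 years


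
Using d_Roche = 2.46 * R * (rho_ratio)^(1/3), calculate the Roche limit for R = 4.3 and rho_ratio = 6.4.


d_Roche = 2.46 * 4.3 * 6.4^(1/3) = 19.6395

19.6395


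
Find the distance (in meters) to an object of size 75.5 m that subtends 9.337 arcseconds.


D = size / theta_rad, theta_rad = 9.337 * pi/(180*3600) = 4.527e-05, D = 1.668e+06

1.668e+06 m


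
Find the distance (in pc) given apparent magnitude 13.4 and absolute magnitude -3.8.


d = 10^((m - M + 5)/5) = 10^((13.4 - -3.8 + 5)/5) = 27542.287

27542.287 pc


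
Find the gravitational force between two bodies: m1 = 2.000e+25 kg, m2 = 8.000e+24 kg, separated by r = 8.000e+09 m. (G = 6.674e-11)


F = G*m1*m2/r^2 = 6.674e-11 * 2.000e+25 * 8.000e+24 / (8.000e+09)^2 = 6.674e-11 * 1.600e+50 / 6.400e+19 = 1.668e+20

1.668e+20 N


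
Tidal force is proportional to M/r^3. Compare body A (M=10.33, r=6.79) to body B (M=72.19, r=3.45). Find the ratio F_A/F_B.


Ratio = (M1/r1^3) / (M2/r2^3) = (10.33/6.79^3) / (72.19/3.45^3) = 0.0188

0.0188


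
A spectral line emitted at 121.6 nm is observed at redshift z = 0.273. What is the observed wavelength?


lam_obs = lam_emit * (1 + z) = 121.6 * (1 + 0.273) = 154.7968

154.7968 nm


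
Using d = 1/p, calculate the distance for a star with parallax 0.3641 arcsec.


d = 1/p = 1/0.3641 = 2.7465

2.7465 pc


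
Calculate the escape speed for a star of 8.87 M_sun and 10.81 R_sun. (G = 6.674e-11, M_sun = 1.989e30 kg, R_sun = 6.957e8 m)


M = 8.87 * 1.989e30 kg = 1.764243e+31 kg; R = 10.81 * 6.957e8 m = 7.520517e+09 m. v_esc = sqrt(2GM/R) = sqrt(2 * 6.674e-11 * 1.764243e+31 / 7.520517e+09) = 559581.6336

559581.6336 m/s


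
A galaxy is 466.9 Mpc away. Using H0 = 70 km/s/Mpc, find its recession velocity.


v = H0 * d = 70 * 466.9 = 32683.0

32683.0 km/s


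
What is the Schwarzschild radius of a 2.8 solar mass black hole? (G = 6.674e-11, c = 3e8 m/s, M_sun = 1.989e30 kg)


M = 2.8 * 1.989e30 kg = 5.5692e+30 kg. rs = 2GM/c^2 = 2 * 6.674e-11 * 5.5692e+30 / (3e8)^2 = 8259.7424

8259.7424 m


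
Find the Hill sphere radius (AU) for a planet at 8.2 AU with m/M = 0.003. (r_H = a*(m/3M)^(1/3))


r_H = a * (m/3M)^(1/3) = 8.2 * (0.003/3)^(1/3) = 0.82

0.82 AU


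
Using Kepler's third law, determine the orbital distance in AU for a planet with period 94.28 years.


a = P^(2/3) = 94.28^(2/3) = 20.7148

20.7148 AU


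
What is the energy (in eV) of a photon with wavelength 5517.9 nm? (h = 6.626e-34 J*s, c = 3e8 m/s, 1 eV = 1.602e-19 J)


E = hc/lambda = 6.626e-34 * 3e8 / 5.518e-06 = 3.602e-20 J = 0.2249 eV

0.2249 eV


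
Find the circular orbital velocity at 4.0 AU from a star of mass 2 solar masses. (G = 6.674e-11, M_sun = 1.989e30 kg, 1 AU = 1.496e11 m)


v = sqrt(GM/r) = sqrt(6.674e-11 * 3.978e+30 / 5.984e+11) = 21063.4593

21063.4593 m/s


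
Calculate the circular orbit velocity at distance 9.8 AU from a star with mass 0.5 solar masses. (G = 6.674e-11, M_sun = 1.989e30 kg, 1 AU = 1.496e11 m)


v = sqrt(GM/r) = sqrt(6.674e-11 * 9.945e+29 / 1.466e+12) = 6728.4753

6728.4753 m/s


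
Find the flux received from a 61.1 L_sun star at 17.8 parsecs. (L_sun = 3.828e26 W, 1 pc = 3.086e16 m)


F = L / (4*pi*d^2) = 2.339e+28 / (4*pi*(5.493e+17)^2) = 6.168e-09

6.168e-09 W/m^2


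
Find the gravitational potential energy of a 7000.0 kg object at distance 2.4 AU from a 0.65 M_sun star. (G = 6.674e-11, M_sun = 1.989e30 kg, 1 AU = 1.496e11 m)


M = 0.65 * 1.989e30 kg = 1.29285e+30 kg; r = 2.4 AU * 1.496e11 m/AU = 3.5904e+11 m. U = -GM*m/r = -(6.674e-11 * 1.29285e+30 * 7000.0) / 3.5904e+11 = -1.682e+12

-1.682e+12 J


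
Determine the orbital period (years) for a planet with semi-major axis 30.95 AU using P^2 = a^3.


P = a^(3/2) = 30.95^1.5 = 172.1833

172.1833 years


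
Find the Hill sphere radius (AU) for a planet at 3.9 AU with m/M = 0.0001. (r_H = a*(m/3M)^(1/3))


r_H = a * (m/3M)^(1/3) = 3.9 * (0.0001/3)^(1/3) = 0.1255

0.1255 AU


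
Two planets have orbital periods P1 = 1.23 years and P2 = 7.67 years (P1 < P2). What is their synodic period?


1/P_syn = |1/P1 - 1/P2| = |1/1.23 - 1/7.67| => P_syn = 1.4649

1.4649 years


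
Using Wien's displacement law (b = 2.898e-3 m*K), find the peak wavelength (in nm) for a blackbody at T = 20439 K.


lam_max = b / T = 2.898e-3 / 20439 = 1.418e-07 m = 141.7878 nm

141.7878 nm


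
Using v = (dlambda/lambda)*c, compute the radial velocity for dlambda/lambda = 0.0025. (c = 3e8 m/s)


v = (dlambda/lambda) * c = 0.0025 * 3e8 = 750000.0

750000.0 m/s


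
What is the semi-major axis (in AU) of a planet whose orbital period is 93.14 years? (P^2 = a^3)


a = P^(2/3) = 93.14^(2/3) = 20.5474

20.5474 AU


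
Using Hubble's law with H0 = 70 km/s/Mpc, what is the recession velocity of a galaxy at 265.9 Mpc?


v = H0 * d = 70 * 265.9 = 18613.0

18613.0 km/s


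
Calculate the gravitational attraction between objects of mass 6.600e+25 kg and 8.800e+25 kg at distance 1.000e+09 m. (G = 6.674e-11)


F = G*m1*m2/r^2 = 6.674e-11 * 6.600e+25 * 8.800e+25 / (1.000e+09)^2 = 6.674e-11 * 5.808e+51 / 1.000e+18 = 3.876e+23

3.876e+23 N


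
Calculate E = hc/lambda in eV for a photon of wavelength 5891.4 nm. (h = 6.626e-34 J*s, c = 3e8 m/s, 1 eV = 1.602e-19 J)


E = hc/lambda = 6.626e-34 * 3e8 / 5.891e-06 = 3.374e-20 J = 0.2106 eV

0.2106 eV


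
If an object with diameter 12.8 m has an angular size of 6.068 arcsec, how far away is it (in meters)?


D = size / theta_rad, theta_rad = 6.068 * pi/(180*3600) = 2.942e-05, D = 435100.4482

435100.4482 m


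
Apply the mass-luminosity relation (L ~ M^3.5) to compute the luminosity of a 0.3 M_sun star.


L/L_sun = (M/M_sun)^3.5 = 0.3^3.5 = 0.0148

0.0148 L_sun


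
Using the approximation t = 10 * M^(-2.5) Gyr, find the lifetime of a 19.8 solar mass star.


t = 10 * M^(-2.5) = 10 * 19.8^(-2.5) = 0.0057

0.0057 Gyr


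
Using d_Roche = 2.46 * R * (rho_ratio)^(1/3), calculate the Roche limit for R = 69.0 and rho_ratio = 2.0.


d_Roche = 2.46 * 69.0 * 2.0^(1/3) = 213.859

213.859


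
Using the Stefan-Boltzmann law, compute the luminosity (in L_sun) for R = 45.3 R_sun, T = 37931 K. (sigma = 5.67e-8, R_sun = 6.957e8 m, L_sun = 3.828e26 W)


R = 45.3 * 6.957e8 m = 3.151521e+10 m. L = 4*pi*R^2*sigma*T^4 = 4*pi*(3.151521e+10)^2 * 5.67e-8 * 37931^4 = 1.464908515e+33 W. L/L_sun = 1.464908515e+33 / 3.828e26 = 3.827e+06

3.827e+06 L_sun


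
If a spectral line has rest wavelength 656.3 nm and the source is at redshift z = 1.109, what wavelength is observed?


lam_obs = lam_emit * (1 + z) = 656.3 * (1 + 1.109) = 1384.1367

1384.1367 nm


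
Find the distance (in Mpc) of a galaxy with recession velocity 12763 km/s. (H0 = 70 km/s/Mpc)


d = v / H0 = 12763 / 70 = 182.3286

182.3286 Mpc


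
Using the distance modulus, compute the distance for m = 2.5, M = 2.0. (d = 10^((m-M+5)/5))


d = 10^((m - M + 5)/5) = 10^((2.5 - 2.0 + 5)/5) = 12.5893

12.5893 pc


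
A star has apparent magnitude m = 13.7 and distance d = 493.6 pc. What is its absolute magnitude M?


M = m - 5*log10(d) + 5 = 13.7 - 5*log10(493.6) + 5 = 5.2331

5.2331


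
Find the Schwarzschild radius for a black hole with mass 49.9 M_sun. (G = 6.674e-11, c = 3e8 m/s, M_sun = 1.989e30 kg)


M = 49.9 * 1.989e30 kg = 9.92511e+31 kg. rs = 2GM/c^2 = 2 * 6.674e-11 * 9.92511e+31 / (3e8)^2 = 147200.4092

147200.4092 m


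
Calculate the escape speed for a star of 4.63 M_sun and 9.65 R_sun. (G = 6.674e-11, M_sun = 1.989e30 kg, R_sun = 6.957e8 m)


M = 4.63 * 1.989e30 kg = 9.20907e+30 kg; R = 9.65 * 6.957e8 m = 6.713505e+09 m. v_esc = sqrt(2GM/R) = sqrt(2 * 6.674e-11 * 9.20907e+30 / 6.713505e+09) = 427899.0553

427899.0553 m/s


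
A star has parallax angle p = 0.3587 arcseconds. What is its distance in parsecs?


d = 1/p = 1/0.3587 = 2.7878

2.7878 pc


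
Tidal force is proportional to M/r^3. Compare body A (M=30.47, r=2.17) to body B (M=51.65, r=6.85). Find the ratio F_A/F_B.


Ratio = (M1/r1^3) / (M2/r2^3) = (30.47/2.17^3) / (51.65/6.85^3) = 18.5564

18.5564


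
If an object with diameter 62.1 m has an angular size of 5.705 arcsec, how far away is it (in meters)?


D = size / theta_rad, theta_rad = 5.705 * pi/(180*3600) = 2.766e-05, D = 2.245e+06

2.245e+06 m


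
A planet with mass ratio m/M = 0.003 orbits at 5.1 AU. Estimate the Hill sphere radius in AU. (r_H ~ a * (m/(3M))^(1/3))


r_H = a * (m/3M)^(1/3) = 5.1 * (0.003/3)^(1/3) = 0.51

0.51 AU


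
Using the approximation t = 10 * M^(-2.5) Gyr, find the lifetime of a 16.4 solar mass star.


t = 10 * M^(-2.5) = 10 * 16.4^(-2.5) = 0.0092

0.0092 Gyr


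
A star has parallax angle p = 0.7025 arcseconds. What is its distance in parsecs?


d = 1/p = 1/0.7025 = 1.4235

1.4235 pc


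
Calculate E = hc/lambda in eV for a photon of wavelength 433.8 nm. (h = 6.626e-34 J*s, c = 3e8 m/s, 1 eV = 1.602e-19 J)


E = hc/lambda = 6.626e-34 * 3e8 / 4.338e-07 = 4.582e-19 J = 2.8604 eV

2.8604 eV


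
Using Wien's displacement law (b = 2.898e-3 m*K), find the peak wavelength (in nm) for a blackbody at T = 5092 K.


lam_max = b / T = 2.898e-3 / 5092 = 5.691e-07 m = 569.128 nm

569.128 nm


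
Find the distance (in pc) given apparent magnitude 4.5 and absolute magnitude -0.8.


d = 10^((m - M + 5)/5) = 10^((4.5 - -0.8 + 5)/5) = 114.8154

114.8154 pc


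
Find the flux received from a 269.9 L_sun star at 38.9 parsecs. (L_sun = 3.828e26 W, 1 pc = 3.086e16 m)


F = L / (4*pi*d^2) = 1.033e+29 / (4*pi*(1.200e+18)^2) = 5.705e-09

5.705e-09 W/m^2


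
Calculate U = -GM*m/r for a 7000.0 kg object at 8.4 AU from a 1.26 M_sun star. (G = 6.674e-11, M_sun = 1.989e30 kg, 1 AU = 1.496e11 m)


M = 1.26 * 1.989e30 kg = 2.50614e+30 kg; r = 8.4 AU * 1.496e11 m/AU = 1.25664e+12 m. U = -GM*m/r = -(6.674e-11 * 2.50614e+30 * 7000.0) / 1.25664e+12 = -9.317e+11

-9.317e+11 J


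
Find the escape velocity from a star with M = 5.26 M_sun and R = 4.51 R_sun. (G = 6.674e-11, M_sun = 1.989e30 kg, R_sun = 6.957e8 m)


M = 5.26 * 1.989e30 kg = 1.046214e+31 kg; R = 4.51 * 6.957e8 m = 3.137607e+09 m. v_esc = sqrt(2GM/R) = sqrt(2 * 6.674e-11 * 1.046214e+31 / 3.137607e+09) = 667143.2404

667143.2404 m/s


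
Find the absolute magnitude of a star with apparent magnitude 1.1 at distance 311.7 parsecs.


M = m - 5*log10(d) + 5 = 1.1 - 5*log10(311.7) + 5 = -6.3687

-6.3687


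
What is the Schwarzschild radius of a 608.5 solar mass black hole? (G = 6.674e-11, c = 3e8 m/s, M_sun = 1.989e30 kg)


M = 608.5 * 1.989e30 kg = 1.2103065e+33 kg. rs = 2GM/c^2 = 2 * 6.674e-11 * 1.2103065e+33 / (3e8)^2 = 1.795e+06

1.795e+06 m


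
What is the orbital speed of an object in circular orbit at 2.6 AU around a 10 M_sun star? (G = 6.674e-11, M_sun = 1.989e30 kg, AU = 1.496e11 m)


v = sqrt(GM/r) = sqrt(6.674e-11 * 1.989e+31 / 3.890e+11) = 58419.5251

58419.5251 m/s


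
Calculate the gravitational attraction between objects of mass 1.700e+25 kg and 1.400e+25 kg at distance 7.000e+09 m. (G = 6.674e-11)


F = G*m1*m2/r^2 = 6.674e-11 * 1.700e+25 * 1.400e+25 / (7.000e+09)^2 = 6.674e-11 * 2.380e+50 / 4.900e+19 = 3.242e+20

3.242e+20 N


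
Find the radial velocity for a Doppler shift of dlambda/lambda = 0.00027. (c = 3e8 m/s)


v = (dlambda/lambda) * c = 0.00027 * 3e8 = 81000.0

81000.0 m/s


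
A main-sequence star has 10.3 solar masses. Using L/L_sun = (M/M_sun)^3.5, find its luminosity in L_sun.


L/L_sun = (M/M_sun)^3.5 = 10.3^3.5 = 3506.9558

3506.9558 L_sun


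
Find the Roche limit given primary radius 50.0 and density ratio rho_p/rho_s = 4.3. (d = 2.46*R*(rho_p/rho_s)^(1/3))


d_Roche = 2.46 * 50.0 * 4.3^(1/3) = 200.0144

200.0144


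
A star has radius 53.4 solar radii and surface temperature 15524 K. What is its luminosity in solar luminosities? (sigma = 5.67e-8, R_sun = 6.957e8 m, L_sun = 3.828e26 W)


R = 53.4 * 6.957e8 m = 3.715038e+10 m. L = 4*pi*R^2*sigma*T^4 = 4*pi*(3.715038e+10)^2 * 5.67e-8 * 15524^4 = 5.711286939e+31 W. L/L_sun = 5.711286939e+31 / 3.828e26 = 149197.6734

149197.6734 L_sun


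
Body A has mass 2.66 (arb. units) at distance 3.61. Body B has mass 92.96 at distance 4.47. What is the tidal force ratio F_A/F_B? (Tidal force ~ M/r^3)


Ratio = (M1/r1^3) / (M2/r2^3) = (2.66/3.61^3) / (92.96/4.47^3) = 0.0543

0.0543


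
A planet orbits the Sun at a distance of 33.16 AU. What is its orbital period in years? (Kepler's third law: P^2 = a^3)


P = a^(3/2) = 33.16^1.5 = 190.9509

190.9509 years


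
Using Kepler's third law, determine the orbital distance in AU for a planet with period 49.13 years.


a = P^(2/3) = 49.13^(2/3) = 13.4142

13.4142 AU


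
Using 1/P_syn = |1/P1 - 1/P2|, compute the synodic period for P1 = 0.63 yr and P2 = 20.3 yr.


1/P_syn = |1/P1 - 1/P2| = |1/0.63 - 1/20.3| => P_syn = 0.6502

0.6502 years


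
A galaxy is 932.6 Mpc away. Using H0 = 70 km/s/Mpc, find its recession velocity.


v = H0 * d = 70 * 932.6 = 65282.0

65282.0 km/s


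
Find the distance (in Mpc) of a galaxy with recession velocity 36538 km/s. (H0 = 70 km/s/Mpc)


d = v / H0 = 36538 / 70 = 521.9714

521.9714 Mpc


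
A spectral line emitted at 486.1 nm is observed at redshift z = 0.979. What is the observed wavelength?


lam_obs = lam_emit * (1 + z) = 486.1 * (1 + 0.979) = 961.9919

961.9919 nm


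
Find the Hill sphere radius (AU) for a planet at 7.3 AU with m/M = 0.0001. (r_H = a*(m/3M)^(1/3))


r_H = a * (m/3M)^(1/3) = 7.3 * (0.0001/3)^(1/3) = 0.2349

0.2349 AU


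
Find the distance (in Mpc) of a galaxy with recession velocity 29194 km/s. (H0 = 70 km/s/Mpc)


d = v / H0 = 29194 / 70 = 417.0571

417.0571 Mpc


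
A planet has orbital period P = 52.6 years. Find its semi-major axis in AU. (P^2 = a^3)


a = P^(2/3) = 52.6^(2/3) = 14.0386

14.0386 AU


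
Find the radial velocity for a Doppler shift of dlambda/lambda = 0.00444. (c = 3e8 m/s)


v = (dlambda/lambda) * c = 0.00444 * 3e8 = 1.332e+06

1.332e+06 m/s


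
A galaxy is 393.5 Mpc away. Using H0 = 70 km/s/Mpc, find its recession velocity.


v = H0 * d = 70 * 393.5 = 27545.0

27545.0 km/s


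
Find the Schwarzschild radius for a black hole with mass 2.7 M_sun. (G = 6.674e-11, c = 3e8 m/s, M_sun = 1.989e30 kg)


M = 2.7 * 1.989e30 kg = 5.3703e+30 kg. rs = 2GM/c^2 = 2 * 6.674e-11 * 5.3703e+30 / (3e8)^2 = 7964.7516

7964.7516 m


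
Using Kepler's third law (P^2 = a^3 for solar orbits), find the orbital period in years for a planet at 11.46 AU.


P = a^(3/2) = 11.46^1.5 = 38.7951

38.7951 years


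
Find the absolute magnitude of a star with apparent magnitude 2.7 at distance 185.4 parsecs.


M = m - 5*log10(d) + 5 = 2.7 - 5*log10(185.4) + 5 = -3.6405

-3.6405


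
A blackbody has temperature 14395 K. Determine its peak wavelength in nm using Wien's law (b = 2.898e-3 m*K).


lam_max = b / T = 2.898e-3 / 14395 = 2.013e-07 m = 201.3199 nm

201.3199 nm


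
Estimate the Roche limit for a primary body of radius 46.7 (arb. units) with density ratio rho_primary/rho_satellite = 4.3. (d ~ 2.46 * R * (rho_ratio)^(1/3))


d_Roche = 2.46 * 46.7 * 4.3^(1/3) = 186.8134

186.8134


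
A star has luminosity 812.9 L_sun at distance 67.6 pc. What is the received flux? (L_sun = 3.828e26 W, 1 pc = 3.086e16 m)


F = L / (4*pi*d^2) = 3.112e+29 / (4*pi*(2.086e+18)^2) = 5.690e-09

5.690e-09 W/m^2


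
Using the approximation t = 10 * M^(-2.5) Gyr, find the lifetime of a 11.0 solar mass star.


t = 10 * M^(-2.5) = 10 * 11.0^(-2.5) = 0.0249

0.0249 Gyr


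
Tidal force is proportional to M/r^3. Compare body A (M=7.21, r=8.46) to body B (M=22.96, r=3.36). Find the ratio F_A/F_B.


Ratio = (M1/r1^3) / (M2/r2^3) = (7.21/8.46^3) / (22.96/3.36^3) = 0.0197

0.0197


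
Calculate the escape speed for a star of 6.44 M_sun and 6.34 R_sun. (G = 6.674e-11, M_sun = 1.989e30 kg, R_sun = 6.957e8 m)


M = 6.44 * 1.989e30 kg = 1.280916e+31 kg; R = 6.34 * 6.957e8 m = 4.410738e+09 m. v_esc = sqrt(2GM/R) = sqrt(2 * 6.674e-11 * 1.280916e+31 / 4.410738e+09) = 622605.2717

622605.2717 m/s


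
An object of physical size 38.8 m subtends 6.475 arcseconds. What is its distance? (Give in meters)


D = size / theta_rad, theta_rad = 6.475 * pi/(180*3600) = 3.139e-05, D = 1.236e+06

1.236e+06 m


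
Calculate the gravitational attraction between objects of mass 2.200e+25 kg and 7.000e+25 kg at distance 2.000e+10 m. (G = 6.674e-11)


F = G*m1*m2/r^2 = 6.674e-11 * 2.200e+25 * 7.000e+25 / (2.000e+10)^2 = 6.674e-11 * 1.540e+51 / 4.000e+20 = 2.569e+20

2.569e+20 N


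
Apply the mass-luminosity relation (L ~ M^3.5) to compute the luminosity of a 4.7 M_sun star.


L/L_sun = (M/M_sun)^3.5 = 4.7^3.5 = 225.0829

225.0829 L_sun


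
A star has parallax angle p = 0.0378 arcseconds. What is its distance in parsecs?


d = 1/p = 1/0.0378 = 26.455

26.455 pc


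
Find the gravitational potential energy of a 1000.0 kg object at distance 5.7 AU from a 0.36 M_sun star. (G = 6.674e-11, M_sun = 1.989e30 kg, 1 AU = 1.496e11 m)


M = 0.36 * 1.989e30 kg = 7.1604e+29 kg; r = 5.7 AU * 1.496e11 m/AU = 8.5272e+11 m. U = -GM*m/r = -(6.674e-11 * 7.1604e+29 * 1000.0) / 8.5272e+11 = -5.604e+10

-5.604e+10 J


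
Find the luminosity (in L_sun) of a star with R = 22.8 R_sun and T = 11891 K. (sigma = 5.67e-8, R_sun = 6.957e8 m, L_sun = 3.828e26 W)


R = 22.8 * 6.957e8 m = 1.586196e+10 m. L = 4*pi*R^2*sigma*T^4 = 4*pi*(1.586196e+10)^2 * 5.67e-8 * 11891^4 = 3.584100179e+30 W. L/L_sun = 3.584100179e+30 / 3.828e26 = 9362.8531

9362.8531 L_sun


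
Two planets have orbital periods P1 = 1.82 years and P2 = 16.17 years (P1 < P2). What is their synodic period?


1/P_syn = |1/P1 - 1/P2| = |1/1.82 - 1/16.17| => P_syn = 2.0508

2.0508 years


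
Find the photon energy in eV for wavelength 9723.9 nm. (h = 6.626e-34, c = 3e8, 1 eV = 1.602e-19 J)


E = hc/lambda = 6.626e-34 * 3e8 / 9.724e-06 = 2.044e-20 J = 0.1276 eV

0.1276 eV


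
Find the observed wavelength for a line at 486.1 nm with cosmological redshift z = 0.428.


lam_obs = lam_emit * (1 + z) = 486.1 * (1 + 0.428) = 694.1508

694.1508 nm


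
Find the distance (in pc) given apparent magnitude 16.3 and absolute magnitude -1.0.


d = 10^((m - M + 5)/5) = 10^((16.3 - -1.0 + 5)/5) = 28840.315

28840.315 pc


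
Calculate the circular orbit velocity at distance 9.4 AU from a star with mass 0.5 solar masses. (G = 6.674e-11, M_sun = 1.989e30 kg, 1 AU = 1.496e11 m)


v = sqrt(GM/r) = sqrt(6.674e-11 * 9.945e+29 / 1.406e+12) = 6870.1429

6870.1429 m/s


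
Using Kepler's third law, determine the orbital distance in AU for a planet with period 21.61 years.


a = P^(2/3) = 21.61^(2/3) = 7.7584

7.7584 AU


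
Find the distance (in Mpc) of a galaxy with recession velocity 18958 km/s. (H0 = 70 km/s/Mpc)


d = v / H0 = 18958 / 70 = 270.8286

270.8286 Mpc


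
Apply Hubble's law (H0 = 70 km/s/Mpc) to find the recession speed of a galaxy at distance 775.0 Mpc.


v = H0 * d = 70 * 775.0 = 54250.0

54250.0 km/s


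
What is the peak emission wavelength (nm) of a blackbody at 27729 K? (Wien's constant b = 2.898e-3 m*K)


lam_max = b / T = 2.898e-3 / 27729 = 1.045e-07 m = 104.5115 nm

104.5115 nm


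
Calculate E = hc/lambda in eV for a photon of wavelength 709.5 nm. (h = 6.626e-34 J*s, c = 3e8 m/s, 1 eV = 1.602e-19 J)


E = hc/lambda = 6.626e-34 * 3e8 / 7.095e-07 = 2.802e-19 J = 1.7489 eV

1.7489 eV


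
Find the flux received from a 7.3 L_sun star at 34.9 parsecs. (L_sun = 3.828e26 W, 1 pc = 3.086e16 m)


F = L / (4*pi*d^2) = 2.794e+27 / (4*pi*(1.077e+18)^2) = 1.917e-10

1.917e-10 W/m^2


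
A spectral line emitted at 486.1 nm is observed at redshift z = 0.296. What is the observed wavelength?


lam_obs = lam_emit * (1 + z) = 486.1 * (1 + 0.296) = 629.9856

629.9856 nm


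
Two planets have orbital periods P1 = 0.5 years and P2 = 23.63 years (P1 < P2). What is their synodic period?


1/P_syn = |1/P1 - 1/P2| = |1/0.5 - 1/23.63| => P_syn = 0.5108

0.5108 years


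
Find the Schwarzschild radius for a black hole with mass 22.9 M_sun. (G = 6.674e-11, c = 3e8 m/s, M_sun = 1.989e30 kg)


M = 22.9 * 1.989e30 kg = 4.55481e+31 kg. rs = 2GM/c^2 = 2 * 6.674e-11 * 4.55481e+31 / (3e8)^2 = 67552.8932

67552.8932 m


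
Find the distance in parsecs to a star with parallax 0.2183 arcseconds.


d = 1/p = 1/0.2183 = 4.5809

4.5809 pc


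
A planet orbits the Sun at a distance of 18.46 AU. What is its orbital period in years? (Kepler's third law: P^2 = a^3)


P = a^(3/2) = 18.46^1.5 = 79.3136

79.3136 years


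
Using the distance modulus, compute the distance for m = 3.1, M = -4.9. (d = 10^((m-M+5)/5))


d = 10^((m - M + 5)/5) = 10^((3.1 - -4.9 + 5)/5) = 398.1072

398.1072 pc


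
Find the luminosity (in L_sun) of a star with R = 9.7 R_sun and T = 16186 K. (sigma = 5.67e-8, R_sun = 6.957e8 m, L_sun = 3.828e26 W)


R = 9.7 * 6.957e8 m = 6.74829e+09 m. L = 4*pi*R^2*sigma*T^4 = 4*pi*(6.74829e+09)^2 * 5.67e-8 * 16186^4 = 2.227093972e+30 W. L/L_sun = 2.227093972e+30 / 3.828e26 = 5817.9048

5817.9048 L_sun


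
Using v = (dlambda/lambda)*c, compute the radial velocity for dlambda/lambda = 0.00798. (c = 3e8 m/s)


v = (dlambda/lambda) * c = 0.00798 * 3e8 = 2.394e+06

2.394e+06 m/s


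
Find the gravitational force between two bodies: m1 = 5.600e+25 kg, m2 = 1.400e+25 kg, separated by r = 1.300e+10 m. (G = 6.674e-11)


F = G*m1*m2/r^2 = 6.674e-11 * 5.600e+25 * 1.400e+25 / (1.300e+10)^2 = 6.674e-11 * 7.840e+50 / 1.690e+20 = 3.096e+20

3.096e+20 N


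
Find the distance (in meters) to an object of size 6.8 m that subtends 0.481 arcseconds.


D = size / theta_rad, theta_rad = 0.481 * pi/(180*3600) = 2.332e-06, D = 2.916e+06

2.916e+06 m


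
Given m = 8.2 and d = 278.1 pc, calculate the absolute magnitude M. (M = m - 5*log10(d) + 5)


M = m - 5*log10(d) + 5 = 8.2 - 5*log10(278.1) + 5 = 0.979

0.979


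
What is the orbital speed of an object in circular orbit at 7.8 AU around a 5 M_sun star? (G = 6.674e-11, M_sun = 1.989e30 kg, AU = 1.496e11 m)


v = sqrt(GM/r) = sqrt(6.674e-11 * 9.945e+30 / 1.167e+12) = 23849.6712

23849.6712 m/s


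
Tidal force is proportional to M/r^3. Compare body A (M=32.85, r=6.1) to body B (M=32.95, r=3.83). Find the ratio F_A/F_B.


Ratio = (M1/r1^3) / (M2/r2^3) = (32.85/6.1^3) / (32.95/3.83^3) = 0.2468

0.2468


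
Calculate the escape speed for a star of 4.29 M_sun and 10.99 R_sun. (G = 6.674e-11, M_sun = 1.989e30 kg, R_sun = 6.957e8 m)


M = 4.29 * 1.989e30 kg = 8.53281e+30 kg; R = 10.99 * 6.957e8 m = 7.645743e+09 m. v_esc = sqrt(2GM/R) = sqrt(2 * 6.674e-11 * 8.53281e+30 / 7.645743e+09) = 385961.7694

385961.7694 m/s


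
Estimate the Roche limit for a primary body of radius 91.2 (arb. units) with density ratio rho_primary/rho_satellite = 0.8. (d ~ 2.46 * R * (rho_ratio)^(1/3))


d_Roche = 2.46 * 91.2 * 0.8^(1/3) = 208.2699

208.2699


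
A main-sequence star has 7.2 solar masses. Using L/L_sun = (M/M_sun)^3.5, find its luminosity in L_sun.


L/L_sun = (M/M_sun)^3.5 = 7.2^3.5 = 1001.5295

1001.5295 L_sun


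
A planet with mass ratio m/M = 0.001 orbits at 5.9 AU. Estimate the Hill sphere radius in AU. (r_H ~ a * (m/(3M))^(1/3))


r_H = a * (m/3M)^(1/3) = 5.9 * (0.001/3)^(1/3) = 0.4091

0.4091 AU


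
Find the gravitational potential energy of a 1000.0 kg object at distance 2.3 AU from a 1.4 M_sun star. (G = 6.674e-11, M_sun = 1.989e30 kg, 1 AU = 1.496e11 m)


M = 1.4 * 1.989e30 kg = 2.7846e+30 kg; r = 2.3 AU * 1.496e11 m/AU = 3.4408e+11 m. U = -GM*m/r = -(6.674e-11 * 2.7846e+30 * 1000.0) / 3.4408e+11 = -5.401e+11

-5.401e+11 J


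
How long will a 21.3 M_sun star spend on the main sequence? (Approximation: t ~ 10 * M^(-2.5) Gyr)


t = 10 * M^(-2.5) = 10 * 21.3^(-2.5) = 0.0048

0.0048 Gyr


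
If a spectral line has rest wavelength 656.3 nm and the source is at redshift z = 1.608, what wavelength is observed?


lam_obs = lam_emit * (1 + z) = 656.3 * (1 + 1.608) = 1711.6304

1711.6304 nm


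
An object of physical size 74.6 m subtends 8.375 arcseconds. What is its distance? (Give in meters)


D = size / theta_rad, theta_rad = 8.375 * pi/(180*3600) = 4.060e-05, D = 1.837e+06

1.837e+06 m


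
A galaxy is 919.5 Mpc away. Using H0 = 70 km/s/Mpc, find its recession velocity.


v = H0 * d = 70 * 919.5 = 64365.0

64365.0 km/s


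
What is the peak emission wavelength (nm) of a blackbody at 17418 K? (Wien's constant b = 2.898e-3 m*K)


lam_max = b / T = 2.898e-3 / 17418 = 1.664e-07 m = 166.3796 nm

166.3796 nm


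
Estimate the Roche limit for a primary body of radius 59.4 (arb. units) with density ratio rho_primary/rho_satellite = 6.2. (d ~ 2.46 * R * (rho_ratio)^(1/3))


d_Roche = 2.46 * 59.4 * 6.2^(1/3) = 268.443

268.443
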